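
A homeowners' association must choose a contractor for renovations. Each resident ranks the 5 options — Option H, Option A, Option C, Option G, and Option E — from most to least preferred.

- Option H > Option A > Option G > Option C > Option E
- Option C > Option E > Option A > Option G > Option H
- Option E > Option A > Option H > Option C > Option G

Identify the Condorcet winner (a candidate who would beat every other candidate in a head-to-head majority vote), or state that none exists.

None — there is no Condorcet winner

Head-to-head results (3 voters total):
Option H vs Option A: Option A wins 2–1.
Option H vs Option C: Option H wins 2–1.
Option H vs Option G: Option H wins 2–1.
Option H vs Option E: Option E wins 2–1.
Option A vs Option C: Option A wins 2–1.
Option A vs Option G: Option A wins 3–0.
Option A vs Option E: Option E wins 2–1.
Option C vs Option G: Option C wins 2–1.
Option C vs Option E: Option C wins 2–1.
Option G vs Option E: Option E wins 2–1.
No candidate beats all others: Option H beats Option C beats Option E beats Option H, a majority cycle.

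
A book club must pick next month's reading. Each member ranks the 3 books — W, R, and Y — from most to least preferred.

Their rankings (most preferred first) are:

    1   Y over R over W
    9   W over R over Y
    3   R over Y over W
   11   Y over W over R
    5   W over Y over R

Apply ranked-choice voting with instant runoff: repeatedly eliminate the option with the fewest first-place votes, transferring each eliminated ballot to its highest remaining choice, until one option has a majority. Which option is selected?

Round 1: W 14, Y 12, R 3. R has the fewest and is eliminated.
Round 2: Y 15, W 14. Y has a majority.

Y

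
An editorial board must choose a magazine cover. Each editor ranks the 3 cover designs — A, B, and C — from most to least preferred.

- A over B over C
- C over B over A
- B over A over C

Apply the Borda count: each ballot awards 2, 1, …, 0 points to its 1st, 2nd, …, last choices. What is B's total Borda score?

4

Borda scores:
  A: 2 + 0 + 1 = 3
  B: 1 + 1 + 2 = 4
  C: 0 + 2 + 0 = 2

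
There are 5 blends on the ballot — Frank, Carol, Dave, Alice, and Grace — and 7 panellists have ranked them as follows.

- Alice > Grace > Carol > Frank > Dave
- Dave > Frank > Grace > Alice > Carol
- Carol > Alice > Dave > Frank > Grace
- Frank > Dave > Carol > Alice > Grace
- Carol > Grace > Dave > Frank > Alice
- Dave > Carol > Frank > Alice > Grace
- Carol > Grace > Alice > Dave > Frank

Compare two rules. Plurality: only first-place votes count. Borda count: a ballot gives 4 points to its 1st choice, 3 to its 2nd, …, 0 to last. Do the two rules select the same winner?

Plurality first-place counts: Frank 1, Carol 3, Dave 2, Alice 1, Grace 0 → Carol.
Borda totals: Frank 12, Carol 19, Dave 16, Alice 12, Grace 11 → Carol.
The two rules agree on Carol.

Yes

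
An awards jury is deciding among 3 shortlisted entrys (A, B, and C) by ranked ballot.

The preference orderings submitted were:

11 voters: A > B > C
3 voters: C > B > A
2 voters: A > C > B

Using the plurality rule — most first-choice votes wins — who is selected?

A

First-place vote totals:
  A: 13
  B: 0
  C: 3
A has the most first-place votes.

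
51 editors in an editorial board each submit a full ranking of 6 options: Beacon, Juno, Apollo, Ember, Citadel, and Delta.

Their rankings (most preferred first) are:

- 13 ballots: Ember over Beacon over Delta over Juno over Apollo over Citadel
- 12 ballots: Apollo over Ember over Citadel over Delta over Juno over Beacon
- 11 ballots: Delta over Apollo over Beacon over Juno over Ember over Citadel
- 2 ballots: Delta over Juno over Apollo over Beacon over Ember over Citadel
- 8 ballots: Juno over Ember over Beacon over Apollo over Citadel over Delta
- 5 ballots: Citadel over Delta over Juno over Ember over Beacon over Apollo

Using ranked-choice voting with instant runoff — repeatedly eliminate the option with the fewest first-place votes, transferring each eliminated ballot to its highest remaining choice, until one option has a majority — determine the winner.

Round 1: Ember 13, Delta 13, Apollo 12, Juno 8, Citadel 5, Beacon 0. Beacon has the fewest and is eliminated.
Round 2: Ember 13, Delta 13, Apollo 12, Juno 8, Citadel 5. Citadel has the fewest and is eliminated.
Round 3: Delta 18, Ember 13, Apollo 12, Juno 8. Juno has the fewest and is eliminated.
Round 4: Ember 21, Delta 18, Apollo 12. Apollo has the fewest and is eliminated.
Round 5: Ember 33, Delta 18. Ember has a majority.

Ember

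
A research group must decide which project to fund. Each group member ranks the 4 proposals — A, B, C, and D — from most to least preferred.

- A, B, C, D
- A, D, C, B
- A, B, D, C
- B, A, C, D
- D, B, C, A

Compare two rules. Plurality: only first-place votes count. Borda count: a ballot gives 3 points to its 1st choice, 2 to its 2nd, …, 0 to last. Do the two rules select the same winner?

Yes

Plurality first-place counts: A 3, B 1, C 0, D 1 → A.
Borda totals: A 11, B 9, C 4, D 6 → A.
The two rules agree on A.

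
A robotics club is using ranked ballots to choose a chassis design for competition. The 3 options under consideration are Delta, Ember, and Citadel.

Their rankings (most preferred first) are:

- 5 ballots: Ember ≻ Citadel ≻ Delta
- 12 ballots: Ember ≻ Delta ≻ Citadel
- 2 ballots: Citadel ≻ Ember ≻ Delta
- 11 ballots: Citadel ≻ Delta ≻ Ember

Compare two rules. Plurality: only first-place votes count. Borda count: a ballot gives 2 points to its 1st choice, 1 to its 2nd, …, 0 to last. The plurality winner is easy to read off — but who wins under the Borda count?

Plurality first-place counts: Delta 0, Ember 17, Citadel 13 → Ember.
Borda totals: Delta 23, Ember 36, Citadel 31 → Ember.

Ember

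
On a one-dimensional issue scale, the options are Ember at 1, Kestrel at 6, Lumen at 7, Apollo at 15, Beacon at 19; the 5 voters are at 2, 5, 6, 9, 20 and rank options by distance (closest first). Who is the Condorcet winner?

Kestrel

With single-peaked preferences on a line, the Condorcet winner is the candidate closest to the median voter.
The median voter (position 6) is closest to Kestrel at 6.
Check: Kestrel vs Lumen — voters closer to Kestrel: 3 of 5.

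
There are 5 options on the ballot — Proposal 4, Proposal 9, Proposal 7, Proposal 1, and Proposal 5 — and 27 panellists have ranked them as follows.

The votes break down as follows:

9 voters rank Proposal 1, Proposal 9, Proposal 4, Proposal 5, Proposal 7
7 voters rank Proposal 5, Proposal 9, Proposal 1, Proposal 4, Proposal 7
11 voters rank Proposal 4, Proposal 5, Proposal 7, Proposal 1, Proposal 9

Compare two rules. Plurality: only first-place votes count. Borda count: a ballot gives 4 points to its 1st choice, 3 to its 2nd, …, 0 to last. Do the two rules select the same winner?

No

Plurality first-place counts: Proposal 4 11, Proposal 9 0, Proposal 7 0, Proposal 1 9, Proposal 5 7 → Proposal 4.
Borda totals: Proposal 4 69, Proposal 9 48, Proposal 7 22, Proposal 1 61, Proposal 5 70 → Proposal 5.
The two rules disagree: plurality picks Proposal 4, Borda picks Proposal 5.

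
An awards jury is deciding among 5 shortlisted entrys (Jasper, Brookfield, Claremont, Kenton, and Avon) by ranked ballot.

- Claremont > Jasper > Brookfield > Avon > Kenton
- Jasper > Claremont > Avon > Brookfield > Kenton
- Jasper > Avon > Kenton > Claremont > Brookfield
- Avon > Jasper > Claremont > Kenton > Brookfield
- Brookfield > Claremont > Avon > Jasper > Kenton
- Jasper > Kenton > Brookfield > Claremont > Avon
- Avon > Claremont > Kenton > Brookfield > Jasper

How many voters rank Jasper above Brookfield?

5

Ballots ranking Jasper above Brookfield: 5.
Ballots ranking Brookfield above Jasper: 2.
So 5 of 7 voters prefer Jasper to Brookfield.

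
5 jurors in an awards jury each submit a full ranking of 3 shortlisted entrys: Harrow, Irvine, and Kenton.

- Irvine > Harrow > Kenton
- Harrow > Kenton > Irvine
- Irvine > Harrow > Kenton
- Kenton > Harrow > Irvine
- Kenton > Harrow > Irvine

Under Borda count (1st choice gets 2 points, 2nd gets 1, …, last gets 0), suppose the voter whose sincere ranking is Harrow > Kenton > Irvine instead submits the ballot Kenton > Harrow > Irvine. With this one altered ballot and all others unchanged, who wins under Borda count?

Kenton

Borda totals with the altered ballot: Harrow 5, Irvine 4, Kenton 6.
The switch changes the winner from Harrow to Kenton.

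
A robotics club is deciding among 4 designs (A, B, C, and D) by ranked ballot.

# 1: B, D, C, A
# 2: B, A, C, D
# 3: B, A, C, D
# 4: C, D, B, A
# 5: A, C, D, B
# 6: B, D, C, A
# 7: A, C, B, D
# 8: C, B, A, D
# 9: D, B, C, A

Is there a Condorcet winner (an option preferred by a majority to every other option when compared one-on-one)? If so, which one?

Head-to-head results (9 voters total):
A vs B: B wins 7–2.
A vs C: C wins 5–4.
A vs D: A wins 5–4.
B vs C: B wins 5–4.
B vs D: B wins 6–3.
C vs D: C wins 6–3.
B beats each rival — A (7–2), C (5–4), D (6–3) — so B is the Condorcet winner.

B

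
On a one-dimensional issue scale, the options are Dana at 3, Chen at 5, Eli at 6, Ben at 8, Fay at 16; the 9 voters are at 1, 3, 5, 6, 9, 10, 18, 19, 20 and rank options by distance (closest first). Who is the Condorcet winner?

With single-peaked preferences on a line, the Condorcet winner is the candidate closest to the median voter.
The median voter (position 9) is closest to Ben at 8.
Check: Ben vs Dana — voters closer to Ben: 6 of 9.

Ben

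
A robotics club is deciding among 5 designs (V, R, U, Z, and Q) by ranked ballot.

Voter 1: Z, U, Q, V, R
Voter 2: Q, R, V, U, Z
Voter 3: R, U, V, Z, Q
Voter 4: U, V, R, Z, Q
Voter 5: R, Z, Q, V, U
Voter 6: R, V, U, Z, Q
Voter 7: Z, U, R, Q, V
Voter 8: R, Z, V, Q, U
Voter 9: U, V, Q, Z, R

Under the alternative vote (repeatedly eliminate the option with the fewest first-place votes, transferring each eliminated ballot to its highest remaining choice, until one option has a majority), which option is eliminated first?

Round 1: R 4, U 2, Z 2, Q 1, V 0. V has the fewest and is eliminated.
Round 2: R 4, U 2, Z 2, Q 1. Q has the fewest and is eliminated.
Round 3: R 5, U 2, Z 2. R has a majority.

V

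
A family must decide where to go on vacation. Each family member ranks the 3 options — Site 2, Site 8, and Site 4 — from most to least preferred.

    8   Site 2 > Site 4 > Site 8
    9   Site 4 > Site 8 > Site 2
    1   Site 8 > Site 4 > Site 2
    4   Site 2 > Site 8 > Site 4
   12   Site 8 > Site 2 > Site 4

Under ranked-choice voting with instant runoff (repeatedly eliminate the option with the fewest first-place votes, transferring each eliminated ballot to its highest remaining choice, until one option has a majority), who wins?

Site 8

Round 1: Site 8 13, Site 2 12, Site 4 9. Site 4 has the fewest and is eliminated.
Round 2: Site 8 22, Site 2 12. Site 8 has a majority.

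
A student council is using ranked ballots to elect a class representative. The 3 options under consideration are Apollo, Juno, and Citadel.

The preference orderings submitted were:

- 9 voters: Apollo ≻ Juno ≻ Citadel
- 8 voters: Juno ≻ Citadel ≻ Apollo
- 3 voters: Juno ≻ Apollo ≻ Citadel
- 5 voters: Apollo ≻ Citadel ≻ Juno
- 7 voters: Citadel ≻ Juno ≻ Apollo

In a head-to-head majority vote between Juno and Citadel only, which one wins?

Juno

Ballots ranking Juno above Citadel: 9+8+3 = 20.
Ballots ranking Citadel above Juno: 5+7 = 12.
Juno wins the head-to-head, 20–12.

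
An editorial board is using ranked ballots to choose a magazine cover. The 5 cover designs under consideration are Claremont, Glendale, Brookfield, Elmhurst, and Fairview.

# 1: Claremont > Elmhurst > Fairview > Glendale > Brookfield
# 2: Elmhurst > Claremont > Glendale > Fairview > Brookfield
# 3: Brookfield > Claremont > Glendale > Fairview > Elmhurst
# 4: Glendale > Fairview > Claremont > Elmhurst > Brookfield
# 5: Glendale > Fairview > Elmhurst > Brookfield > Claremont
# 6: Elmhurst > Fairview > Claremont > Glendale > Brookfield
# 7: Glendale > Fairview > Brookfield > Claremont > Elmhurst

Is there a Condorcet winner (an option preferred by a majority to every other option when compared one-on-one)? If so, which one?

Head-to-head results (7 voters total):
Claremont vs Glendale: Claremont wins 4–3.
Claremont vs Brookfield: Claremont wins 4–3.
Claremont vs Elmhurst: Claremont wins 4–3.
Claremont vs Fairview: Fairview wins 4–3.
Glendale vs Brookfield: Glendale wins 6–1.
Glendale vs Elmhurst: Glendale wins 4–3.
Glendale vs Fairview: Glendale wins 5–2.
Brookfield vs Elmhurst: Elmhurst wins 5–2.
Brookfield vs Fairview: Fairview wins 6–1.
Elmhurst vs Fairview: Fairview wins 4–3.
No candidate beats all others: Claremont beats Glendale beats Fairview beats Claremont, a majority cycle.

No Condorcet winner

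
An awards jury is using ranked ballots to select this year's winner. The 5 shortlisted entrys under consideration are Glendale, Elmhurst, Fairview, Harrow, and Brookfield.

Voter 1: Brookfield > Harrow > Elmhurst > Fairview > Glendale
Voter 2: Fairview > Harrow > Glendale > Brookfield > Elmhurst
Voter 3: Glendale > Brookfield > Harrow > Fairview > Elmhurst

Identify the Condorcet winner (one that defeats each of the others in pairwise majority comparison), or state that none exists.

There is no Condorcet winner

Head-to-head results (3 voters total):
Glendale vs Elmhurst: Glendale wins 2–1.
Glendale vs Fairview: Fairview wins 2–1.
Glendale vs Harrow: Harrow wins 2–1.
Glendale vs Brookfield: Glendale wins 2–1.
Elmhurst vs Fairview: Fairview wins 2–1.
Elmhurst vs Harrow: Harrow wins 3–0.
Elmhurst vs Brookfield: Brookfield wins 3–0.
Fairview vs Harrow: Harrow wins 2–1.
Fairview vs Brookfield: Brookfield wins 2–1.
Harrow vs Brookfield: Brookfield wins 2–1.
No candidate beats all others: Glendale beats Brookfield beats Fairview beats Glendale, a majority cycle.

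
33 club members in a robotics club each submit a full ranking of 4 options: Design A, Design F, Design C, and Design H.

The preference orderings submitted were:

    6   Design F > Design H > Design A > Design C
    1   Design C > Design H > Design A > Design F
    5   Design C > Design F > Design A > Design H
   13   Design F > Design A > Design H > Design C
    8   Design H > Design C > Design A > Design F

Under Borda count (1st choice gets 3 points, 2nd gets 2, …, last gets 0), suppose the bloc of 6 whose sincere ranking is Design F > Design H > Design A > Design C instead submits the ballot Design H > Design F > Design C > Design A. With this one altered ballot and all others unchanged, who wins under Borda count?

Design F

Borda totals with the altered ballot: Design A 40, Design F 61, Design C 40, Design H 57.
The winner is unchanged: still Design F.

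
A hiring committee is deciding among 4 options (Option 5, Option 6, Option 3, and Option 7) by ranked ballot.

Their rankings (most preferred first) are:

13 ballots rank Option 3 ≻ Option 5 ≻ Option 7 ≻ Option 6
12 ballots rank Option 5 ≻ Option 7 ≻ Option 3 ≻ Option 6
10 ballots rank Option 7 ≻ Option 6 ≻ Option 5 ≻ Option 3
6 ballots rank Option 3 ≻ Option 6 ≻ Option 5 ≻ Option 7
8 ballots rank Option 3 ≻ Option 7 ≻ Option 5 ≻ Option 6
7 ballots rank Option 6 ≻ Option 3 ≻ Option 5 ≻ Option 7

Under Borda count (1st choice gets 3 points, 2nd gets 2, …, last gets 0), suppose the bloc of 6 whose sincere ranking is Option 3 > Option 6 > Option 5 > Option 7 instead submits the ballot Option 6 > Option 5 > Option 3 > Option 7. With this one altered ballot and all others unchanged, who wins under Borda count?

Option 5

Borda totals with the altered ballot: Option 5 99, Option 6 59, Option 3 95, Option 7 83.
The switch changes the winner from Option 3 to Option 5.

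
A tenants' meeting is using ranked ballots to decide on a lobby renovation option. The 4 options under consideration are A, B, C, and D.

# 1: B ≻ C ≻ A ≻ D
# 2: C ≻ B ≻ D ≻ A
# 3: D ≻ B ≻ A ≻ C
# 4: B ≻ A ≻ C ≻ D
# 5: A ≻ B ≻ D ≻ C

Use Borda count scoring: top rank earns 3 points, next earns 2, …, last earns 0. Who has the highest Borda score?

B

Borda scores:
  A: 1 + 0 + 1 + 2 + 3 = 7
  B: 3 + 2 + 2 + 3 + 2 = 12
  C: 2 + 3 + 0 + 1 + 0 = 6
  D: 0 + 1 + 3 + 0 + 1 = 5
B has the highest total.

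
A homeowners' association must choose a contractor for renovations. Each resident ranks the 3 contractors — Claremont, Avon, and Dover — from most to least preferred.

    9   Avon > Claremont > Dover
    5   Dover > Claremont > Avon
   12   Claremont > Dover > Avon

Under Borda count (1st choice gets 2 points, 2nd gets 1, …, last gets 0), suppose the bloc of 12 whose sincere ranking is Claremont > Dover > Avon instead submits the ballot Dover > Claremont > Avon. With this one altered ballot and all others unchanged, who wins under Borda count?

Dover

Borda totals with the altered ballot: Claremont 26, Avon 18, Dover 34.
The switch changes the winner from Claremont to Dover.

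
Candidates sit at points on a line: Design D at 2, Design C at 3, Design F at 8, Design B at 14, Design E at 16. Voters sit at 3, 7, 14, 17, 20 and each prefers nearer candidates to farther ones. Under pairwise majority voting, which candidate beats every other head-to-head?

With single-peaked preferences on a line, the Condorcet winner is the candidate closest to the median voter.
The median voter (position 14) is closest to Design B at 14.
Check: Design B vs Design C — voters closer to Design B: 3 of 5.

Design B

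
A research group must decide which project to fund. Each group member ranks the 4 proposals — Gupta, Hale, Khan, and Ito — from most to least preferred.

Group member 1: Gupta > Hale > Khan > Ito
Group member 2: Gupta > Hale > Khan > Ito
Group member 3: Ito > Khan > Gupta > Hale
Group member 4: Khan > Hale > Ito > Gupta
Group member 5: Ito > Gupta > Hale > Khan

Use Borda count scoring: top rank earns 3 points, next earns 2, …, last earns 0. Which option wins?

Borda scores:
  Gupta: 3 + 3 + 1 + 0 + 2 = 9
  Hale: 2 + 2 + 0 + 2 + 1 = 7
  Khan: 1 + 1 + 2 + 3 + 0 = 7
  Ito: 0 + 0 + 3 + 1 + 3 = 7
Gupta has the highest total.

Gupta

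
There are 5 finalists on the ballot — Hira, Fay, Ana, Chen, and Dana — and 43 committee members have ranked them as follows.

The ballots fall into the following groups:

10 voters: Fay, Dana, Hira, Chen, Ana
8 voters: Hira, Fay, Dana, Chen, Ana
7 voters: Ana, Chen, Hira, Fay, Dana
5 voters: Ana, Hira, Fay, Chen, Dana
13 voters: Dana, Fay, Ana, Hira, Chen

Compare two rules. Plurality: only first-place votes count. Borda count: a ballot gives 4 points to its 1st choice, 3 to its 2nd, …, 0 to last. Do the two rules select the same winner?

No

Plurality first-place counts: Hira 8, Fay 10, Ana 12, Chen 0, Dana 13 → Dana.
Borda totals: Hira 94, Fay 120, Ana 74, Chen 44, Dana 98 → Fay.
The two rules disagree: plurality picks Dana, Borda picks Fay.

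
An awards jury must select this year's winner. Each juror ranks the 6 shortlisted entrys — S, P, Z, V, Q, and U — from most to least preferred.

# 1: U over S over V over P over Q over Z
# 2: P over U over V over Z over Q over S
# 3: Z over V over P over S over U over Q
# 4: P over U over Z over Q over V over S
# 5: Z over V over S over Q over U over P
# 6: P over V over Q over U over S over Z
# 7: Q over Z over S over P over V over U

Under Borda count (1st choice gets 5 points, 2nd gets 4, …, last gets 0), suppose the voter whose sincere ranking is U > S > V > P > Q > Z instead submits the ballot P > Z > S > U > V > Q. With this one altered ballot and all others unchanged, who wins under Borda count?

Borda totals with the altered ballot: S 12, P 25, Z 23, V 18, Q 13, U 14.
The winner is unchanged: still P.

P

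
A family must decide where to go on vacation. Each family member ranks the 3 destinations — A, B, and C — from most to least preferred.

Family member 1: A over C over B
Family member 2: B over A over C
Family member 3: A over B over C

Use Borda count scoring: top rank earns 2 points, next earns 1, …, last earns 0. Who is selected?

A

Borda scores:
  A: 2 + 1 + 2 = 5
  B: 0 + 2 + 1 = 3
  C: 1 + 0 + 0 = 1
A has the highest total.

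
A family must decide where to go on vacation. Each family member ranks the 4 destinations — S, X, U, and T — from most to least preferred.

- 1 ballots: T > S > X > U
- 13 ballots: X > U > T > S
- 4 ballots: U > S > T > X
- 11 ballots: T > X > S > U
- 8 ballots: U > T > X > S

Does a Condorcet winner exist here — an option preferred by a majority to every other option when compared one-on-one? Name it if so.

Head-to-head results (37 voters total):
S vs X: X wins 32–5.
S vs U: U wins 25–12.
S vs T: T wins 33–4.
X vs U: X wins 25–12.
X vs T: T wins 24–13.
U vs T: U wins 25–12.
No candidate beats all others: X beats U beats T beats X, a majority cycle.

None — there is no Condorcet winner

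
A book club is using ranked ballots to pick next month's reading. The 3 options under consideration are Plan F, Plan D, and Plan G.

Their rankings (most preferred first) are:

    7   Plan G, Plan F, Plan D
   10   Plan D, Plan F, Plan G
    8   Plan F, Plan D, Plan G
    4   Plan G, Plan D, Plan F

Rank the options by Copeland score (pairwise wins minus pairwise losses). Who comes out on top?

Plan F

Pairwise results:
  Plan F vs Plan D: Plan F wins 15–14.
  Plan F vs Plan G: Plan F wins 18–11.
  Plan D vs Plan G: Plan D wins 18–11.
Copeland scores (wins − losses):
  Plan F: 2 − 0 = 2
  Plan D: 1 − 1 = 0
  Plan G: 0 − 2 = -2
Plan F has the best Copeland score.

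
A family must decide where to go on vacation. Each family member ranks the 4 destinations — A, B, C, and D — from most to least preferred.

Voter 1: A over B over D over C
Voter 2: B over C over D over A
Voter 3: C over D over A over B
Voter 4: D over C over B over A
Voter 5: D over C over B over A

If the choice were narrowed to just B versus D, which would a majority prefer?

D

Ballots ranking B above D: 2.
Ballots ranking D above B: 3.
D wins the head-to-head, 3–2.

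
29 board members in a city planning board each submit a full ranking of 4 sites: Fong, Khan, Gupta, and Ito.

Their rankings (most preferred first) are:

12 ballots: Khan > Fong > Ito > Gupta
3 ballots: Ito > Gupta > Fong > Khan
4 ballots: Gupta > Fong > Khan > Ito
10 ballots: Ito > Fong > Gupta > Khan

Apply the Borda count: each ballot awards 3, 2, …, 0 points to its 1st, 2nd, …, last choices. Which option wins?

Borda scores:
  Fong: 12·2 + 3·1 + 4·2 + 10·2 = 55
  Khan: 12·3 + 3·0 + 4·1 + 10·0 = 40
  Gupta: 12·0 + 3·2 + 4·3 + 10·1 = 28
  Ito: 12·1 + 3·3 + 4·0 + 10·3 = 51
Fong has the highest total.

Fong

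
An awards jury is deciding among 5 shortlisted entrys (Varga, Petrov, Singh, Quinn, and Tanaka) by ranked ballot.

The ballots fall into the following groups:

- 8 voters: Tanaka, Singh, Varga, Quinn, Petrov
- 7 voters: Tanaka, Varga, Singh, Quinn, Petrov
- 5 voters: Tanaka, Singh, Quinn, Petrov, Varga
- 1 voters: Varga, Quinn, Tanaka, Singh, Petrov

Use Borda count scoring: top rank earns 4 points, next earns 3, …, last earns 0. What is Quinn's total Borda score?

Borda scores:
  Varga: 8·2 + 7·3 + 5·0 + 4 = 41
  Petrov: 8·0 + 7·0 + 5·1 + 0 = 5
  Singh: 8·3 + 7·2 + 5·3 + 1 = 54
  Quinn: 8·1 + 7·1 + 5·2 + 3 = 28
  Tanaka: 8·4 + 7·4 + 5·4 + 2 = 82

28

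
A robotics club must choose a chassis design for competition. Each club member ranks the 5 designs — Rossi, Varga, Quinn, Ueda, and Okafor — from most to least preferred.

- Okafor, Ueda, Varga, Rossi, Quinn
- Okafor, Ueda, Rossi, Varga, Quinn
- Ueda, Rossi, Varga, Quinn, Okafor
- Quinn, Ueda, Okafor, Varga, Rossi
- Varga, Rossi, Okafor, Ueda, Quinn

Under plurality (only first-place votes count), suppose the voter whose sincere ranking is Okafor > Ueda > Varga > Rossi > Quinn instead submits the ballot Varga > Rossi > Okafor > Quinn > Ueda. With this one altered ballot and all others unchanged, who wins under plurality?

Varga

First-place totals with the altered ballot: Rossi 0, Varga 2, Quinn 1, Ueda 1, Okafor 1.
The switch changes the winner from Okafor to Varga.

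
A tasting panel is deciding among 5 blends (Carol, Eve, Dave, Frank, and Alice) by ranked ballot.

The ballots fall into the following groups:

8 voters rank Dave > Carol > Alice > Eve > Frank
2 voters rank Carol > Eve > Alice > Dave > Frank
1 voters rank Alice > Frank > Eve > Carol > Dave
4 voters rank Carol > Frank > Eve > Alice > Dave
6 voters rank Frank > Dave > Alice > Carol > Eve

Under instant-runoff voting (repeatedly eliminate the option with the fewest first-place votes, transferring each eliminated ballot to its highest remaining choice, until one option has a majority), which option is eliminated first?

Eve

Round 1: Dave 8, Carol 6, Frank 6, Alice 1, Eve 0. Eve has the fewest and is eliminated.
Round 2: Dave 8, Carol 6, Frank 6, Alice 1. Alice has the fewest and is eliminated.
Round 3: Dave 8, Frank 7, Carol 6. Carol has the fewest and is eliminated.
Round 4: Frank 11, Dave 10. Frank has a majority.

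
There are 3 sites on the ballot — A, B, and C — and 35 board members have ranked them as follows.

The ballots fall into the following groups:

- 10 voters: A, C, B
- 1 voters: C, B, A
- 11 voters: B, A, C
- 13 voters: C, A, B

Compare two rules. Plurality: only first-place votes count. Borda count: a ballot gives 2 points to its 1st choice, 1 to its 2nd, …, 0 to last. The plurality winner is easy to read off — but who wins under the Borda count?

A

Plurality first-place counts: A 10, B 11, C 14 → C.
Borda totals: A 44, B 23, C 38 → A.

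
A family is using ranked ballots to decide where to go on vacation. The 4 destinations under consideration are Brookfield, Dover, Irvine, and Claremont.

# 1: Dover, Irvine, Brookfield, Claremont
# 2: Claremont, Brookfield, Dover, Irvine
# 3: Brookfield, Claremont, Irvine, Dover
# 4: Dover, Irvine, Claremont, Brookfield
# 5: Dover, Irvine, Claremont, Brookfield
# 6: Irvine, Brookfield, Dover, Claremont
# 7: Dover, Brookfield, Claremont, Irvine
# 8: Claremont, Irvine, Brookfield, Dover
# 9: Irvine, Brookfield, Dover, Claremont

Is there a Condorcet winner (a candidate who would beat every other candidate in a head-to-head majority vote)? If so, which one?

Head-to-head results (9 voters total):
Brookfield vs Dover: Brookfield wins 5–4.
Brookfield vs Irvine: Irvine wins 6–3.
Brookfield vs Claremont: Brookfield wins 5–4.
Dover vs Irvine: Dover wins 5–4.
Dover vs Claremont: Dover wins 6–3.
Irvine vs Claremont: Irvine wins 5–4.
No candidate beats all others: Brookfield beats Dover beats Irvine beats Brookfield, a majority cycle.

No Condorcet winner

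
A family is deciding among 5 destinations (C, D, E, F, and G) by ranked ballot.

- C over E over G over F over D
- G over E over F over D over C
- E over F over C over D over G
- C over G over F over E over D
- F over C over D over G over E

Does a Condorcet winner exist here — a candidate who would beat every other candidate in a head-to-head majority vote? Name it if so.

There is no Condorcet winner

Head-to-head results (5 voters total):
C vs D: C wins 4–1.
C vs E: C wins 3–2.
C vs F: F wins 3–2.
C vs G: C wins 4–1.
D vs E: E wins 4–1.
D vs F: F wins 5–0.
D vs G: G wins 3–2.
E vs F: E wins 3–2.
E vs G: G wins 3–2.
F vs G: G wins 3–2.
No candidate beats all others: C beats E beats F beats C, a majority cycle.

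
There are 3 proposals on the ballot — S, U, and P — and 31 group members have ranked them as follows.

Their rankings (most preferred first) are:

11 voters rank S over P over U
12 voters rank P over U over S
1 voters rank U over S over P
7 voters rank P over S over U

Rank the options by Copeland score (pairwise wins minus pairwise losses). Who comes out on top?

Pairwise results:
  S vs U: S wins 18–13.
  S vs P: P wins 19–12.
  U vs P: P wins 30–1.
Copeland scores (wins − losses):
  S: 1 − 1 = 0
  U: 0 − 2 = -2
  P: 2 − 0 = 2
P has the best Copeland score.

P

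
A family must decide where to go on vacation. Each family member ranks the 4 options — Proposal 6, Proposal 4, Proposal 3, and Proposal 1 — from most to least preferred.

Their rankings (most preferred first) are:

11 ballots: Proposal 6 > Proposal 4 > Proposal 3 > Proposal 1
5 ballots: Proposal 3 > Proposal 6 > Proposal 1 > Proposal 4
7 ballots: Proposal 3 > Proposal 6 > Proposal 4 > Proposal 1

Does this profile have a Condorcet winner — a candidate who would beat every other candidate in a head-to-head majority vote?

Yes

Head-to-head results (23 voters total):
Proposal 6 vs Proposal 4: Proposal 6 wins 23–0.
Proposal 6 vs Proposal 3: Proposal 3 wins 12–11.
Proposal 6 vs Proposal 1: Proposal 6 wins 23–0.
Proposal 4 vs Proposal 3: Proposal 3 wins 12–11.
Proposal 4 vs Proposal 1: Proposal 4 wins 18–5.
Proposal 3 vs Proposal 1: Proposal 3 wins 23–0.
Proposal 3 beats each rival — Proposal 6 (12–11), Proposal 4 (12–11), Proposal 1 (23–0) — so Proposal 3 is the Condorcet winner.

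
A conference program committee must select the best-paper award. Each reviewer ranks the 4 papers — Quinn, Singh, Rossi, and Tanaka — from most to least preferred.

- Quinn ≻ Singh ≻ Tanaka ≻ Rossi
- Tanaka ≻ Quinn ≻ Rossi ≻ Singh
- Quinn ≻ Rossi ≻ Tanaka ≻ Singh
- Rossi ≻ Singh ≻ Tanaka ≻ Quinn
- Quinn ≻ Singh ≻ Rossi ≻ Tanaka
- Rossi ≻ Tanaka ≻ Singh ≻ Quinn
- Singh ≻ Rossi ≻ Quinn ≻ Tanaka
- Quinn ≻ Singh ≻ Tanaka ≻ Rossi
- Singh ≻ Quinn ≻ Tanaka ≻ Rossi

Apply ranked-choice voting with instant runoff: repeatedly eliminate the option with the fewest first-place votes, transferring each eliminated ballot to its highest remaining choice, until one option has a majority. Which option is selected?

Round 1: Quinn 4, Singh 2, Rossi 2, Tanaka 1. Tanaka has the fewest and is eliminated.
Round 2: Quinn 5, Singh 2, Rossi 2. Quinn has a majority.

Quinn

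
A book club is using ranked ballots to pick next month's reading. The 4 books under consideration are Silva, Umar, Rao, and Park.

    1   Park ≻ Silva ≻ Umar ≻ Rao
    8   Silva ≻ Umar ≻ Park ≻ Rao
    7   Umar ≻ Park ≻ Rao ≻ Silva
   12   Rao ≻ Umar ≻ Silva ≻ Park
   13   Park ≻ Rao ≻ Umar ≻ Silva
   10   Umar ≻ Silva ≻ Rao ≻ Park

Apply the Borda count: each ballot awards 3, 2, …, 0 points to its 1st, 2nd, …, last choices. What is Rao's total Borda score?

79

Borda scores:
  Silva: 2 + 8·3 + 7·0 + 12·1 + 13·0 + 10·2 = 58
  Umar: 1 + 8·2 + 7·3 + 12·2 + 13·1 + 10·3 = 105
  Rao: 0 + 8·0 + 7·1 + 12·3 + 13·2 + 10·1 = 79
  Park: 3 + 8·1 + 7·2 + 12·0 + 13·3 + 10·0 = 64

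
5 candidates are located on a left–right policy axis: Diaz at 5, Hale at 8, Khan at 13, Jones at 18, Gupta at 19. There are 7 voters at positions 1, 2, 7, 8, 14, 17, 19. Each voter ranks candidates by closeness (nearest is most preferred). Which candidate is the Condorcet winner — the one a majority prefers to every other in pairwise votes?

Hale

With single-peaked preferences on a line, the Condorcet winner is the candidate closest to the median voter.
The median voter (position 8) is closest to Hale at 8.
Check: Hale vs Diaz — voters closer to Hale: 5 of 7.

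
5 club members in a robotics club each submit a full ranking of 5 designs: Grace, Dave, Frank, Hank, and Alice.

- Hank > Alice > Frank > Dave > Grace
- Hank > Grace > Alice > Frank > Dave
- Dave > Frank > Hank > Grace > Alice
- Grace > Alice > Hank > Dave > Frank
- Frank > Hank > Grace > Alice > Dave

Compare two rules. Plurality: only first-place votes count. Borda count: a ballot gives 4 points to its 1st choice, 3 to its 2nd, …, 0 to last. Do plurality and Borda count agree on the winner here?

Yes

Plurality first-place counts: Grace 1, Dave 1, Frank 1, Hank 2, Alice 0 → Hank.
Borda totals: Grace 10, Dave 6, Frank 10, Hank 15, Alice 9 → Hank.
The two rules agree on Hank.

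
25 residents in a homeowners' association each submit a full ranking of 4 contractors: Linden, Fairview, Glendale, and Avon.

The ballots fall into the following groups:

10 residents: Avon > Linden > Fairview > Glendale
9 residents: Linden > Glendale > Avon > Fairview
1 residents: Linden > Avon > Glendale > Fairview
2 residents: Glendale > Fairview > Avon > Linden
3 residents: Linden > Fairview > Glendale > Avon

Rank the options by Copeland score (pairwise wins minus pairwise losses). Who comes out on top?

Pairwise results:
  Linden vs Fairview: Linden wins 23–2.
  Linden vs Glendale: Linden wins 23–2.
  Linden vs Avon: Linden wins 13–12.
  Fairview vs Glendale: Fairview wins 13–12.
  Fairview vs Avon: Avon wins 20–5.
  Glendale vs Avon: Glendale wins 14–11.
Copeland scores (wins − losses):
  Linden: 3 − 0 = 3
  Fairview: 1 − 2 = -1
  Glendale: 1 − 2 = -1
  Avon: 1 − 2 = -1
Linden has the best Copeland score.

Linden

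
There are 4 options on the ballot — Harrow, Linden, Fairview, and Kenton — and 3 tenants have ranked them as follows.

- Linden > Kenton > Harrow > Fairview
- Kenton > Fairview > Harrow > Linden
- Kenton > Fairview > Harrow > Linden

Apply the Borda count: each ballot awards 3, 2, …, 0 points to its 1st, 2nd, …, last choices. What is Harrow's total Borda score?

3

Borda scores:
  Harrow: 1 + 1 + 1 = 3
  Linden: 3 + 0 + 0 = 3
  Fairview: 0 + 2 + 2 = 4
  Kenton: 2 + 3 + 3 = 8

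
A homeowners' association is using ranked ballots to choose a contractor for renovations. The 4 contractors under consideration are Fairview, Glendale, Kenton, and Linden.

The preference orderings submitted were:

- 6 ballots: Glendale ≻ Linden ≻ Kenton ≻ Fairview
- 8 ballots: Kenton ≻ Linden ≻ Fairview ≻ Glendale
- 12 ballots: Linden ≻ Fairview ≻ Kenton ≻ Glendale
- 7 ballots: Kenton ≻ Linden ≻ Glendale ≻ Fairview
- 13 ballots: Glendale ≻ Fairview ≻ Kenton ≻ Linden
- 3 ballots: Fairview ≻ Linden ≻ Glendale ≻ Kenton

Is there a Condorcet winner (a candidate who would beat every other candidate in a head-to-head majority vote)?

Head-to-head results (49 voters total):
Fairview vs Glendale: Glendale wins 26–23.
Fairview vs Kenton: Fairview wins 28–21.
Fairview vs Linden: Linden wins 33–16.
Glendale vs Kenton: Kenton wins 27–22.
Glendale vs Linden: Linden wins 30–19.
Kenton vs Linden: Kenton wins 28–21.
No candidate beats all others: Fairview beats Kenton beats Glendale beats Fairview, a majority cycle.

No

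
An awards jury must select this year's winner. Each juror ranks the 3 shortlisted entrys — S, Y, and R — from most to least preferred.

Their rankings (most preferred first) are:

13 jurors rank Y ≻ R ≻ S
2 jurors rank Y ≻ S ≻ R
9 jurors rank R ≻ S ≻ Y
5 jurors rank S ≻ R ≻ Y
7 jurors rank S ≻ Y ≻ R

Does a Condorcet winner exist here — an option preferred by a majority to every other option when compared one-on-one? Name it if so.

Head-to-head results (36 voters total):
S vs Y: S wins 21–15.
S vs R: R wins 22–14.
Y vs R: Y wins 22–14.
No candidate beats all others: S beats Y beats R beats S, a majority cycle.

No Condorcet winner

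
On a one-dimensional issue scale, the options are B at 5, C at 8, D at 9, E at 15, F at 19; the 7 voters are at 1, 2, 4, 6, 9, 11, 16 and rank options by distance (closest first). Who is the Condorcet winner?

B

With single-peaked preferences on a line, the Condorcet winner is the candidate closest to the median voter.
The median voter (position 6) is closest to B at 5.
Check: B vs D — voters closer to B: 4 of 7.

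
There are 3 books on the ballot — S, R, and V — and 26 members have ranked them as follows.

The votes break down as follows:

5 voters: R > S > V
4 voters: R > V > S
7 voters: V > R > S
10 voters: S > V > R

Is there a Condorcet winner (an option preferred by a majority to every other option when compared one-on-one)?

Head-to-head results (26 voters total):
S vs R: R wins 16–10.
S vs V: S wins 15–11.
R vs V: V wins 17–9.
No candidate beats all others: S beats V beats R beats S, a majority cycle.

No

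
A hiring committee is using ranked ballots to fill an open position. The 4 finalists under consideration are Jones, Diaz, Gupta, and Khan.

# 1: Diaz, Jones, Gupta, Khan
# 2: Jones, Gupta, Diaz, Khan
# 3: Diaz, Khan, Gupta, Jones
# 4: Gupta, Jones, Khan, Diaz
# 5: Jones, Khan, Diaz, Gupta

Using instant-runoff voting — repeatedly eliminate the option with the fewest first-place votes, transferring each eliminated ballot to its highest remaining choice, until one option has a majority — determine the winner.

Round 1: Jones 2, Diaz 2, Gupta 1, Khan 0. Khan has the fewest and is eliminated.
Round 2: Jones 2, Diaz 2, Gupta 1. Gupta has the fewest and is eliminated.
Round 3: Jones 3, Diaz 2. Jones has a majority.

Jones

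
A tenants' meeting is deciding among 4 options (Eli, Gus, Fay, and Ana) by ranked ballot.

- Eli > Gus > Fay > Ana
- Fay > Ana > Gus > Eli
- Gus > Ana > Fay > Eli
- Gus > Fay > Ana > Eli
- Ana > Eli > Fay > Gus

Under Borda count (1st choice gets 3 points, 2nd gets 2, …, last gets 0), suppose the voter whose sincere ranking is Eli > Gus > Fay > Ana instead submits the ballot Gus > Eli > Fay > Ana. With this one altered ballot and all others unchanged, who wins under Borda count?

Borda totals with the altered ballot: Eli 4, Gus 10, Fay 8, Ana 8.
The winner is unchanged: still Gus.

Gus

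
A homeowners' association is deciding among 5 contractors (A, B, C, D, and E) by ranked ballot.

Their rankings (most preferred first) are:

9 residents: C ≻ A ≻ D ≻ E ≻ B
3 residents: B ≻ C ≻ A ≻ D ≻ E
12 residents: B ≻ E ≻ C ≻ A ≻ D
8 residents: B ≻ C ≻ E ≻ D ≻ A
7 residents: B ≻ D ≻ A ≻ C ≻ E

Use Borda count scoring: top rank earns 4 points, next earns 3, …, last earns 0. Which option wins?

B

Borda scores:
  A: 9·3 + 3·2 + 12·1 + 8·0 + 7·2 = 59
  B: 9·0 + 3·4 + 12·4 + 8·4 + 7·4 = 120
  C: 9·4 + 3·3 + 12·2 + 8·3 + 7·1 = 100
  D: 9·2 + 3·1 + 12·0 + 8·1 + 7·3 = 50
  E: 9·1 + 3·0 + 12·3 + 8·2 + 7·0 = 61
B has the highest total.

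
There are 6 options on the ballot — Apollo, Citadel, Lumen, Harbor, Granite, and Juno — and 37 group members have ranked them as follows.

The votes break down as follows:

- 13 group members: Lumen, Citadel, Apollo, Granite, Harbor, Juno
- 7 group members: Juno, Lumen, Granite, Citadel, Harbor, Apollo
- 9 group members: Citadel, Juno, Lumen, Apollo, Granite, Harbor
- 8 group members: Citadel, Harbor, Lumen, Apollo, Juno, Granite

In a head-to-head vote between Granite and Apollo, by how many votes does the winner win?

Ballots ranking Granite above Apollo: 7.
Ballots ranking Apollo above Granite: 13+9+8 = 30.
Apollo wins 30–7, a margin of 23.

23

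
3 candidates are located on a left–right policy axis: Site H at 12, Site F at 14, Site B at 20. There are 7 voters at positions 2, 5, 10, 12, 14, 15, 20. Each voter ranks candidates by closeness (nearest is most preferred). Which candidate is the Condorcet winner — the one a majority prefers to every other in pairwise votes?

With single-peaked preferences on a line, the Condorcet winner is the candidate closest to the median voter.
The median voter (position 12) is closest to Site H at 12.
Check: Site H vs Site B — voters closer to Site H: 6 of 7.

Site H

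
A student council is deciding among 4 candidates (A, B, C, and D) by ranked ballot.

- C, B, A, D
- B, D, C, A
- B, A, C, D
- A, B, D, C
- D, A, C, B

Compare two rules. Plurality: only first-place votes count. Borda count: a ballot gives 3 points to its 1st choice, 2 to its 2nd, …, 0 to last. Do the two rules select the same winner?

Yes

Plurality first-place counts: A 1, B 2, C 1, D 1 → B.
Borda totals: A 8, B 10, C 6, D 6 → B.
The two rules agree on B.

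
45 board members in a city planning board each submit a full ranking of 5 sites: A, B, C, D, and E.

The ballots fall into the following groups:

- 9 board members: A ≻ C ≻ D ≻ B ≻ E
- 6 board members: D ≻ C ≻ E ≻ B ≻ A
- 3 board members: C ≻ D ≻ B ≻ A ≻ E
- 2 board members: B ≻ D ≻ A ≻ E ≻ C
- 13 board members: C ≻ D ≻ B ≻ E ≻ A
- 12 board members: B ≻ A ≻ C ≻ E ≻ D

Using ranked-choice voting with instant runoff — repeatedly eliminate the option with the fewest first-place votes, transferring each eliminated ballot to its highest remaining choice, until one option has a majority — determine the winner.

C

Round 1: C 16, B 14, A 9, D 6, E 0. E has the fewest and is eliminated.
Round 2: C 16, B 14, A 9, D 6. D has the fewest and is eliminated.
Round 3: C 22, B 14, A 9. A has the fewest and is eliminated.
Round 4: C 31, B 14. C has a majority.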